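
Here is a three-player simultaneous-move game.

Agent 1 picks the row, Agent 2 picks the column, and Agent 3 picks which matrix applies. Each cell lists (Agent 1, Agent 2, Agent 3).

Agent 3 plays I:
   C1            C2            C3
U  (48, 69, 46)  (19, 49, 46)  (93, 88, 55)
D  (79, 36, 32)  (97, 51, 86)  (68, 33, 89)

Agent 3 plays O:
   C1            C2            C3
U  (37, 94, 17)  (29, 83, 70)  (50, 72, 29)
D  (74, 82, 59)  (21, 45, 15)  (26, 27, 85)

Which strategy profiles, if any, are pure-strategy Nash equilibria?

(U, C3, I) and (D, C1, O) and (D, C2, I)

Agent 1 against (C1, I): payoffs 48, 79 → best response D.
Agent 1 against (C1, O): payoffs 37, 74 → best response D.
Agent 1 against (C2, I): payoffs 19, 97 → best response D.
Agent 1 against (C2, O): payoffs 29, 21 → best response U.
Agent 1 against (C3, I): payoffs 93, 68 → best response U.
Agent 1 against (C3, O): payoffs 50, 26 → best response U.
Agent 2 against (U, I): payoffs 69, 49, 88 → best response C3.
Agent 2 against (U, O): payoffs 94, 83, 72 → best response C1.
Agent 2 against (D, I): payoffs 36, 51, 33 → best response C2.
Agent 2 against (D, O): payoffs 82, 45, 27 → best response C1.
Agent 3 against (U, C1): payoffs 46, 17 → best response I.
Agent 3 against (U, C2): payoffs 46, 70 → best response O.
Agent 3 against (U, C3): payoffs 55, 29 → best response I.
Agent 3 against (D, C1): payoffs 32, 59 → best response O.
Agent 3 against (D, C2): payoffs 86, 15 → best response I.
Agent 3 against (D, C3): payoffs 89, 85 → best response I.
Mutual best responses: (U, C3, I); (D, C1, O); (D, C2, I).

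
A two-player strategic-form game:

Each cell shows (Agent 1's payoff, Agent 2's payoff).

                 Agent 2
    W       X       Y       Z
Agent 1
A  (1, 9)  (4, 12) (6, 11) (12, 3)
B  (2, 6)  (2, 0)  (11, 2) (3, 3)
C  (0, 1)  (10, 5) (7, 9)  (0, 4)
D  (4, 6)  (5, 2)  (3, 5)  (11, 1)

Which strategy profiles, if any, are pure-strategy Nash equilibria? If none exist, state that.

(A, W): Agent 1 can switch to B (1 → 2). Not NE.
(A, X): Agent 1 can switch to C (4 → 10). Not NE.
(A, Y): Agent 1 can switch to B (6 → 11). Not NE.
(A, Z): Agent 2 can switch to W (3 → 9). Not NE.
(B, W): Agent 1 can switch to D (2 → 4). Not NE.
(B, X): Agent 1 can switch to A (2 → 4). Not NE.
(B, Y): Agent 2 can switch to W (2 → 6). Not NE.
(B, Z): Agent 1 can switch to A (3 → 12). Not NE.
(C, W): Agent 1 can switch to A (0 → 1). Not NE.
(C, X): Agent 2 can switch to Y (5 → 9). Not NE.
(D, W): Agent 1 gets 4, best alternative 2; Agent 2 gets 6, best alternative 5. No profitable deviation — NE.
(The remaining 5 profiles each have a profitable deviation by the same check.)

(D, W)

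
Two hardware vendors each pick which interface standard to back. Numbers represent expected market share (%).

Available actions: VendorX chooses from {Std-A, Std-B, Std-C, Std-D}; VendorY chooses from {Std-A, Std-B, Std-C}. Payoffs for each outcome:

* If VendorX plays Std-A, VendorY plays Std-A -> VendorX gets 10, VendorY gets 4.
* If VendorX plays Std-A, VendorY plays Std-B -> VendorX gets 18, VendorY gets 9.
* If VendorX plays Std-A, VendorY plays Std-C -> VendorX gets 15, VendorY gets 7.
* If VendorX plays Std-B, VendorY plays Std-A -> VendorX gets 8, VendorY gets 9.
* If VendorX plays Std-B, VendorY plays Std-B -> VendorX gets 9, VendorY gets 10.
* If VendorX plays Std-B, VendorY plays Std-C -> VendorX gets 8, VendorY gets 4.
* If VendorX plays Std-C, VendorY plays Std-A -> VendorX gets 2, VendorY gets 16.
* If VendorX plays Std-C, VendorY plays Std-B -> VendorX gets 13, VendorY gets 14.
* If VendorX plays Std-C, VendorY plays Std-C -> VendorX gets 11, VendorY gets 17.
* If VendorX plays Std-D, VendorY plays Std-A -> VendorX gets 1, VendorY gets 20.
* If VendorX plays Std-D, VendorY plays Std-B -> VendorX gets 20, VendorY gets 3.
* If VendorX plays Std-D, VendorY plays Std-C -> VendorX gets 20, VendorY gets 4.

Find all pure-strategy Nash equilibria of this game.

none

VendorX against Std-A: payoffs 10, 8, 2, 1 → best response Std-A.
VendorX against Std-B: payoffs 18, 9, 13, 20 → best response Std-D.
VendorX against Std-C: payoffs 15, 8, 11, 20 → best response Std-D.
VendorY against Std-A: payoffs 4, 9, 7 → best response Std-B.
VendorY against Std-B: payoffs 9, 10, 4 → best response Std-B.
VendorY against Std-C: payoffs 16, 14, 17 → best response Std-C.
VendorY against Std-D: payoffs 20, 3, 4 → best response Std-A.
No profile is a mutual best response for all players.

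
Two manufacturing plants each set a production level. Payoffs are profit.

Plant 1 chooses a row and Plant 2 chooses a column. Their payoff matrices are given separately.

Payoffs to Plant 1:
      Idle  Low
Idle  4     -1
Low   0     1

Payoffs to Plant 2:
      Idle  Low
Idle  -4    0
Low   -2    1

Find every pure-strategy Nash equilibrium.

Plant 1 against Idle: payoffs 4, 0 → best response Idle.
Plant 1 against Low: payoffs -1, 1 → best response Low.
Plant 2 against Idle: payoffs -4, 0 → best response Low.
Plant 2 against Low: payoffs -2, 1 → best response Low.
Mutual best responses: (Low, Low).

(Low, Low)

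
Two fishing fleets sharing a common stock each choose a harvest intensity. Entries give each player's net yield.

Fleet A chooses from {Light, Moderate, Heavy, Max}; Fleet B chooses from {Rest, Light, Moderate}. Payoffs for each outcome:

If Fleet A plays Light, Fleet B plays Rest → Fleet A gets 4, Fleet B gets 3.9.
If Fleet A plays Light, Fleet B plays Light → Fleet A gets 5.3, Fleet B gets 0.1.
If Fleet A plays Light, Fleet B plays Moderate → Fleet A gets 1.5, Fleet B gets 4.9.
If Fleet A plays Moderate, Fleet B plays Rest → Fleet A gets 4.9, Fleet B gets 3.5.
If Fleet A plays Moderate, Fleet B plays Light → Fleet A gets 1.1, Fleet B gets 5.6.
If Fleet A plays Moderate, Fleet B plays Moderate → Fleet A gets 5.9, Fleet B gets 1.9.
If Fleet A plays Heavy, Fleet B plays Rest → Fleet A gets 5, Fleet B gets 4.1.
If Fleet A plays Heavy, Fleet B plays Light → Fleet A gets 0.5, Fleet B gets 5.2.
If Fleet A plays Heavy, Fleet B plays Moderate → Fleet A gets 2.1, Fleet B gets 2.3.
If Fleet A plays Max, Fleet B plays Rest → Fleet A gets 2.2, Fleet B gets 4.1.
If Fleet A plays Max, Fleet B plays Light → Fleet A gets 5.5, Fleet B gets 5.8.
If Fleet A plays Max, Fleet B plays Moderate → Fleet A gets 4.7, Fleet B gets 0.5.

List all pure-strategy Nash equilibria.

Pure NE: (Max, Light)

(Light, Rest): Fleet A can switch to Moderate (4 → 4.9). Not NE.
(Light, Light): Fleet A can switch to Max (5.3 → 5.5). Not NE.
(Light, Moderate): Fleet A can switch to Moderate (1.5 → 5.9). Not NE.
(Moderate, Rest): Fleet A can switch to Heavy (4.9 → 5). Not NE.
(Moderate, Light): Fleet A can switch to Light (1.1 → 5.3). Not NE.
(Moderate, Moderate): Fleet B can switch to Rest (1.9 → 3.5). Not NE.
(Heavy, Rest): Fleet B can switch to Light (4.1 → 5.2). Not NE.
(Heavy, Light): Fleet A can switch to Light (0.5 → 5.3). Not NE.
(Max, Light): Fleet A gets 5.5, best alternative 5.3; Fleet B gets 5.8, best alternative 4.1. No profitable deviation — NE.
(The remaining 3 profiles each have a profitable deviation by the same check.)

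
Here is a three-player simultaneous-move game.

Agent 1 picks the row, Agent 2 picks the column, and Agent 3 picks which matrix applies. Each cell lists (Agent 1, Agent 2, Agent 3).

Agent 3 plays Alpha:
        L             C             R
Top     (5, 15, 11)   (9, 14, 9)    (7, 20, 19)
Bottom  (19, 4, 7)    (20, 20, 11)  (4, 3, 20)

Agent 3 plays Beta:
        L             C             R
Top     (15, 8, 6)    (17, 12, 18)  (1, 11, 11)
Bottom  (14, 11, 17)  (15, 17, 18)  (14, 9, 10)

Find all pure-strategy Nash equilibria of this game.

(Top, L, Alpha): Agent 1 can switch to Bottom (5 → 19). Not NE.
(Top, L, Beta): Agent 2 can switch to C (8 → 12). Not NE.
(Top, C, Alpha): Agent 1 can switch to Bottom (9 → 20). Not NE.
(Top, C, Beta): Agent 1 gets 17, best alternative 15; Agent 2 gets 12, best alternative 11; Agent 3 gets 18, best alternative 9. No profitable deviation — NE.
(Top, R, Alpha): Agent 1 gets 7, best alternative 4; Agent 2 gets 20, best alternative 15; Agent 3 gets 19, best alternative 11. No profitable deviation — NE.
(Top, R, Beta): Agent 1 can switch to Bottom (1 → 14). Not NE.
(Bottom, L, Alpha): Agent 2 can switch to C (4 → 20). Not NE.
(Bottom, L, Beta): Agent 1 can switch to Top (14 → 15). Not NE.
(Bottom, C, Alpha): Agent 3 can switch to Beta (11 → 18). Not NE.
(Bottom, C, Beta): Agent 1 can switch to Top (15 → 17). Not NE.
(Bottom, R, Alpha): Agent 1 can switch to Top (4 → 7). Not NE.
(Bottom, R, Beta): Agent 2 can switch to L (9 → 11). Not NE.

(Top, C, Beta) and (Top, R, Alpha)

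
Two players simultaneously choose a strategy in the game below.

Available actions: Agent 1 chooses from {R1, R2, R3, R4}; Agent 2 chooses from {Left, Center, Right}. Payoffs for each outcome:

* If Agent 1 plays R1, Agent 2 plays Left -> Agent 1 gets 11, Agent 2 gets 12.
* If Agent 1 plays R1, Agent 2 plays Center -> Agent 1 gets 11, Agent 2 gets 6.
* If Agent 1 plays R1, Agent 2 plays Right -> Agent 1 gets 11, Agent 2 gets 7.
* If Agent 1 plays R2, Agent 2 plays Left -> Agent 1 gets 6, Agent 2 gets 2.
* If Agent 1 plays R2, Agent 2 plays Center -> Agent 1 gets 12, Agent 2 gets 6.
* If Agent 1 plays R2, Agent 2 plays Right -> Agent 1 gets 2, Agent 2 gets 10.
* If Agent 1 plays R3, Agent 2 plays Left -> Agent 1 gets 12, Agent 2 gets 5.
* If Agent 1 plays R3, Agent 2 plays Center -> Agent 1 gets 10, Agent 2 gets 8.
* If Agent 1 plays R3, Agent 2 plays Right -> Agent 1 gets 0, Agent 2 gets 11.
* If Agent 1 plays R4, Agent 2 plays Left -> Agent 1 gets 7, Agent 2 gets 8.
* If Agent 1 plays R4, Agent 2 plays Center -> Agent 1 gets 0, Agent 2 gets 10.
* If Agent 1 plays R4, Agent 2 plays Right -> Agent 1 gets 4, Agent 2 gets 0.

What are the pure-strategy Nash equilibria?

Agent 1 against Left: payoffs 11, 6, 12, 7 → best response R3.
Agent 1 against Center: payoffs 11, 12, 10, 0 → best response R2.
Agent 1 against Right: payoffs 11, 2, 0, 4 → best response R1.
Agent 2 against R1: payoffs 12, 6, 7 → best response Left.
Agent 2 against R2: payoffs 2, 6, 10 → best response Right.
Agent 2 against R3: payoffs 5, 8, 11 → best response Right.
Agent 2 against R4: payoffs 8, 10, 0 → best response Center.
No profile is a mutual best response for all players.

No pure-strategy Nash equilibrium.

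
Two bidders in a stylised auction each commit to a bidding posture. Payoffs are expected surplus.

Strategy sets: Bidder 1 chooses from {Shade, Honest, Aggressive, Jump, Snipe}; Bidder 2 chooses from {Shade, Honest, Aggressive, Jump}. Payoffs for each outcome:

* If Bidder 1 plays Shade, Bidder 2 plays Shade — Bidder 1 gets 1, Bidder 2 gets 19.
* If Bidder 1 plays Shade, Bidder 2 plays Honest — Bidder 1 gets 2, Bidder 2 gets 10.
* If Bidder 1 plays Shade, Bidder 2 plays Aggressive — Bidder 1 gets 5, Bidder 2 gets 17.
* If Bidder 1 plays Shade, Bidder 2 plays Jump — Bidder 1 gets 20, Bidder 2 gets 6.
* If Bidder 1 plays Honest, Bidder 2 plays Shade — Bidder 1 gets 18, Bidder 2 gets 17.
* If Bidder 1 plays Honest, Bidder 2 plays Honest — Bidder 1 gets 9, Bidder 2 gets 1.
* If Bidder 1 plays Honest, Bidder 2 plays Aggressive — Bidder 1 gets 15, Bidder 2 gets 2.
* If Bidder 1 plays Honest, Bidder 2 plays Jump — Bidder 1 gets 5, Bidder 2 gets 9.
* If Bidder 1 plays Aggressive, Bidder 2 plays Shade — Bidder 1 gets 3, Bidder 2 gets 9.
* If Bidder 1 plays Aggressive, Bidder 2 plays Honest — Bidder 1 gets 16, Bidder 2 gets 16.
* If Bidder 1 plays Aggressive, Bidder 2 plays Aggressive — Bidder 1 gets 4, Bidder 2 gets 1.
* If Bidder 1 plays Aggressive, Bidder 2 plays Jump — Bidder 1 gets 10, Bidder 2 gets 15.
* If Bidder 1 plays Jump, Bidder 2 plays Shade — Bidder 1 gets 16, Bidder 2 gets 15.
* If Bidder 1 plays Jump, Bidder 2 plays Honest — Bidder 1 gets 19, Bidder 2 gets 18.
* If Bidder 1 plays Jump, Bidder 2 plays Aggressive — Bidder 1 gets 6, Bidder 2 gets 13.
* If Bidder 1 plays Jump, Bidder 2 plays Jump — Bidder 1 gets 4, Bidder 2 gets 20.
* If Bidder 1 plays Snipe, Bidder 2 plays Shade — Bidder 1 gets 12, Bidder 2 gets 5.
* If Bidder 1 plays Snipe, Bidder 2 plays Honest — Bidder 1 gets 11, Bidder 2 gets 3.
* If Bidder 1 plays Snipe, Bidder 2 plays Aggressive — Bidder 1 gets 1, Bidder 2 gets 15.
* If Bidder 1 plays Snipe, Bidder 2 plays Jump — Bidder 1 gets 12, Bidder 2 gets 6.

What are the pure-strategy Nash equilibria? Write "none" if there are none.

(Shade, Shade): Bidder 1 can switch to Honest (1 → 18). Not NE.
(Shade, Honest): Bidder 1 can switch to Honest (2 → 9). Not NE.
(Shade, Aggressive): Bidder 1 can switch to Honest (5 → 15). Not NE.
(Shade, Jump): Bidder 2 can switch to Shade (6 → 19). Not NE.
(Honest, Shade): Bidder 1 gets 18, best alternative 16; Bidder 2 gets 17, best alternative 9. No profitable deviation — NE.
(Honest, Honest): Bidder 1 can switch to Aggressive (9 → 16). Not NE.
(Honest, Aggressive): Bidder 2 can switch to Shade (2 → 17). Not NE.
(Honest, Jump): Bidder 1 can switch to Shade (5 → 20). Not NE.
(Aggressive, Shade): Bidder 1 can switch to Honest (3 → 18). Not NE.
(The remaining 11 profiles each have a profitable deviation by the same check.)

Pure NE: (Honest, Shade)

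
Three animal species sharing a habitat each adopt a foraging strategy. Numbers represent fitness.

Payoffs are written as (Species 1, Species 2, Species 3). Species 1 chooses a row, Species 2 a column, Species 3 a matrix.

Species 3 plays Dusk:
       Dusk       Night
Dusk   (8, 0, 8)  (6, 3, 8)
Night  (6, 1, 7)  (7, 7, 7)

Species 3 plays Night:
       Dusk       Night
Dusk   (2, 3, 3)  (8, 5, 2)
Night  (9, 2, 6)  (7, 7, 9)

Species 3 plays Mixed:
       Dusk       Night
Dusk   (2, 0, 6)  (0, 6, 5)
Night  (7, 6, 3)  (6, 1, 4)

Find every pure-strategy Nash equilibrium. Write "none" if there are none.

Check each profile: it is a Nash equilibrium iff no player can strictly gain by switching unilaterally.
(Dusk, Dusk, Dusk): Species 2 can switch to Night (0 → 3). Not NE.
(Dusk, Dusk, Night): Species 1 can switch to Night (2 → 9). Not NE.
(Dusk, Dusk, Mixed): Species 1 can switch to Night (2 → 7). Not NE.
(Dusk, Night, Dusk): Species 1 can switch to Night (6 → 7). Not NE.
(Dusk, Night, Night): Species 3 can switch to Dusk (2 → 8). Not NE.
(Dusk, Night, Mixed): Species 1 can switch to Night (0 → 6). Not NE.
(The remaining 6 profiles each have a profitable deviation by the same check.)

none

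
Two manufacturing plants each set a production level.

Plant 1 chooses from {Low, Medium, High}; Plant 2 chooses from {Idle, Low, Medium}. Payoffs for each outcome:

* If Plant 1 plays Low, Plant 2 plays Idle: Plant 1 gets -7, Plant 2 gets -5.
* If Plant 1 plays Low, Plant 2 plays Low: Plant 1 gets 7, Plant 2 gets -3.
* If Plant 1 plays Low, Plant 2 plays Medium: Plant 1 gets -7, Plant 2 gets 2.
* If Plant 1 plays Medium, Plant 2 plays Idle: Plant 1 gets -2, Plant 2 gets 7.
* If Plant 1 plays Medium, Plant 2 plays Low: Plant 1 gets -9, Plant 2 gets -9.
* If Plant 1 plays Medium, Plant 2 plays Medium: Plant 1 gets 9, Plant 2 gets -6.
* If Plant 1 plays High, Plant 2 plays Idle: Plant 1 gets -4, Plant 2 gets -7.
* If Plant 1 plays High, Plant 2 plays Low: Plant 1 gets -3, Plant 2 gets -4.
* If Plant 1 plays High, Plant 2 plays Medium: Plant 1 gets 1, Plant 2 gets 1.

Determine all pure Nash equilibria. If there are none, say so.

(Low, Idle): Plant 1 can switch to Medium (-7 → -2). Not NE.
(Low, Low): Plant 2 can switch to Medium (-3 → 2). Not NE.
(Low, Medium): Plant 1 can switch to Medium (-7 → 9). Not NE.
(Medium, Idle): Plant 1 gets -2, best alternative -4; Plant 2 gets 7, best alternative -6. No profitable deviation — NE.
(Medium, Low): Plant 1 can switch to Low (-9 → 7). Not NE.
(Medium, Medium): Plant 2 can switch to Idle (-6 → 7). Not NE.
(High, Idle): Plant 1 can switch to Medium (-4 → -2). Not NE.
(High, Low): Plant 1 can switch to Low (-3 → 7). Not NE.
(High, Medium): Plant 1 can switch to Medium (1 → 9). Not NE.

(Medium, Idle)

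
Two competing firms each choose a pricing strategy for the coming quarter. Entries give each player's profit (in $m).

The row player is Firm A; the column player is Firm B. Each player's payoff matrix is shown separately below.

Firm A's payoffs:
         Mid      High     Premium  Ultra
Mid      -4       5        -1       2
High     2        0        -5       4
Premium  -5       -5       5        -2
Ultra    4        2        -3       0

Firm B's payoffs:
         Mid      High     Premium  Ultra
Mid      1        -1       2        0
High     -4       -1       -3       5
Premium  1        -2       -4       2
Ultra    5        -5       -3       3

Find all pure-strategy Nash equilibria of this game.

Firm A against Mid: payoffs -4, 2, -5, 4 → best response Ultra.
Firm A against High: payoffs 5, 0, -5, 2 → best response Mid.
Firm A against Premium: payoffs -1, -5, 5, -3 → best response Premium.
Firm A against Ultra: payoffs 2, 4, -2, 0 → best response High.
Firm B against Mid: payoffs 1, -1, 2, 0 → best response Premium.
Firm B against High: payoffs -4, -1, -3, 5 → best response Ultra.
Firm B against Premium: payoffs 1, -2, -4, 2 → best response Ultra.
Firm B against Ultra: payoffs 5, -5, -3, 3 → best response Mid.
Mutual best responses: (High, Ultra); (Ultra, Mid).

The pure Nash equilibria are (High, Ultra) and (Ultra, Mid).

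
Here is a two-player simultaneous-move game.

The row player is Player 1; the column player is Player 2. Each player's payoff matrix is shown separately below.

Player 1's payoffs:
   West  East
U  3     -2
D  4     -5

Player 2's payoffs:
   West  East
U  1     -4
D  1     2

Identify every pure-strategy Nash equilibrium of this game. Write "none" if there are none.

Check each profile: it is a Nash equilibrium iff no player can strictly gain by switching unilaterally.
(U, West): Player 1 can switch to D (3 → 4). Not NE.
(U, East): Player 2 can switch to West (-4 → 1). Not NE.
(D, West): Player 2 can switch to East (1 → 2). Not NE.
(D, East): Player 1 can switch to U (-5 → -2). Not NE.

No pure-strategy Nash equilibrium.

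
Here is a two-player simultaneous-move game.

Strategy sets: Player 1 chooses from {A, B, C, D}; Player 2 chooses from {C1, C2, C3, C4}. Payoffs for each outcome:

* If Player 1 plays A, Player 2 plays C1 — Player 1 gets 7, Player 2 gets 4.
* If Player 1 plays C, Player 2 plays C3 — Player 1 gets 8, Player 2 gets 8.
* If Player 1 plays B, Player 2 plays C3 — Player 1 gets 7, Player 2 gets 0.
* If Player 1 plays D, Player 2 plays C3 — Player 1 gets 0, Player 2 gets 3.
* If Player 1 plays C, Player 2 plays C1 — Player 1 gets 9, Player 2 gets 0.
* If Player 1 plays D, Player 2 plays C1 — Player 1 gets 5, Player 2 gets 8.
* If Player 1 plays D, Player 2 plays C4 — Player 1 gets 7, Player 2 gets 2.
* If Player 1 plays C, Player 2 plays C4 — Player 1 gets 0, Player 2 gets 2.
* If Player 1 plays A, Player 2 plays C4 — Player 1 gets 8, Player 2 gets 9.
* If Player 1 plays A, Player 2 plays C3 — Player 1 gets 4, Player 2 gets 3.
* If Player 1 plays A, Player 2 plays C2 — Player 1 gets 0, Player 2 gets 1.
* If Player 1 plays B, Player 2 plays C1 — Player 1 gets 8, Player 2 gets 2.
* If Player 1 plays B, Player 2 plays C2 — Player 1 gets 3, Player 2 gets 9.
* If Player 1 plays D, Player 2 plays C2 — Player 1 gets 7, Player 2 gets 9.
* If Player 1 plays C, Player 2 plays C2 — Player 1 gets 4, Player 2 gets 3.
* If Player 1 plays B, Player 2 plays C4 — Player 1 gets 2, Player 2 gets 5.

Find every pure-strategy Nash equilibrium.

(A, C4) and (C, C3) and (D, C2)

(A, C1): Player 1 can switch to B (7 → 8). Not NE.
(A, C2): Player 1 can switch to B (0 → 3). Not NE.
(A, C3): Player 1 can switch to B (4 → 7). Not NE.
(A, C4): Player 1 gets 8, best alternative 7; Player 2 gets 9, best alternative 4. No profitable deviation — NE.
(B, C1): Player 1 can switch to C (8 → 9). Not NE.
(B, C2): Player 1 can switch to C (3 → 4). Not NE.
(B, C3): Player 1 can switch to C (7 → 8). Not NE.
(C, C3): Player 1 gets 8, best alternative 7; Player 2 gets 8, best alternative 3. No profitable deviation — NE.
(D, C2): Player 1 gets 7, best alternative 4; Player 2 gets 9, best alternative 8. No profitable deviation — NE.
(The remaining 7 profiles each have a profitable deviation by the same check.)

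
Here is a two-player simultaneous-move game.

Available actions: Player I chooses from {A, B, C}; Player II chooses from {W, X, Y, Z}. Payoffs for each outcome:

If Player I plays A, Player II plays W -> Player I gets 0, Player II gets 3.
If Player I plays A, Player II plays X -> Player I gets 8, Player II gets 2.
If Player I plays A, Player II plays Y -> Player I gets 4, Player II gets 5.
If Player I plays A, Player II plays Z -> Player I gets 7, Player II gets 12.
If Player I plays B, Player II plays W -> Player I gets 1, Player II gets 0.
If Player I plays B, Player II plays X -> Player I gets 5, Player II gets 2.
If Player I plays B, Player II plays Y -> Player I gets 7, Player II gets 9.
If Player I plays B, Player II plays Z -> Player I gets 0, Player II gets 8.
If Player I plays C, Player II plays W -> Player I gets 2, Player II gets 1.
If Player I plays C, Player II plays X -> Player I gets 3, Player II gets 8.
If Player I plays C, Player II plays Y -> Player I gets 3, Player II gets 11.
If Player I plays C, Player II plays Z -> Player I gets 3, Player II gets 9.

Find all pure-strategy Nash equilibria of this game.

The pure Nash equilibria are (A, Z) and (B, Y).

For each strategy profile, look for a profitable unilateral deviation.
(A, W): Player I can switch to B (0 → 1). Not NE.
(A, X): Player II can switch to W (2 → 3). Not NE.
(A, Y): Player I can switch to B (4 → 7). Not NE.
(A, Z): Player I gets 7, best alternative 3; Player II gets 12, best alternative 5. No profitable deviation — NE.
(B, W): Player I can switch to C (1 → 2). Not NE.
(B, X): Player I can switch to A (5 → 8). Not NE.
(B, Y): Player I gets 7, best alternative 4; Player II gets 9, best alternative 8. No profitable deviation — NE.
(B, Z): Player I can switch to A (0 → 7). Not NE.
(The remaining 4 profiles each have a profitable deviation by the same check.)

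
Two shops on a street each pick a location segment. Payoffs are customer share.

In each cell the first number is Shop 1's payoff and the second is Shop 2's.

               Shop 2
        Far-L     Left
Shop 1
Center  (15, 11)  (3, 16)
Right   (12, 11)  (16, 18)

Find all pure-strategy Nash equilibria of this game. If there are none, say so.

(Center, Far-L): Shop 2 can switch to Left (11 → 16). Not NE.
(Center, Left): Shop 1 can switch to Right (3 → 16). Not NE.
(Right, Far-L): Shop 1 can switch to Center (12 → 15). Not NE.
(Right, Left): Shop 1 gets 16, best alternative 3; Shop 2 gets 18, best alternative 11. No profitable deviation — NE.

The unique pure-strategy Nash equilibrium is (Right, Left).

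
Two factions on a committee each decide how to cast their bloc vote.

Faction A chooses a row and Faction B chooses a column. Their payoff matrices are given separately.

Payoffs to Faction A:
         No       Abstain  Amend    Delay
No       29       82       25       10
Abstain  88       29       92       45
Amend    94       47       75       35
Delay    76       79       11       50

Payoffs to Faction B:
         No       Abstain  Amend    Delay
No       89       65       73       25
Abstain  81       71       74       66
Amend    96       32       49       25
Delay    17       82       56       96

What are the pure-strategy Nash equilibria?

Check each profile: it is a Nash equilibrium iff no player can strictly gain by switching unilaterally.
(No, No): Faction A can switch to Abstain (29 → 88). Not NE.
(No, Abstain): Faction B can switch to No (65 → 89). Not NE.
(No, Amend): Faction A can switch to Abstain (25 → 92). Not NE.
(No, Delay): Faction A can switch to Abstain (10 → 45). Not NE.
(Abstain, No): Faction A can switch to Amend (88 → 94). Not NE.
(Abstain, Abstain): Faction A can switch to No (29 → 82). Not NE.
(Abstain, Amend): Faction B can switch to No (74 → 81). Not NE.
(Abstain, Delay): Faction A can switch to Delay (45 → 50). Not NE.
(Amend, No): Faction A gets 94, best alternative 88; Faction B gets 96, best alternative 49. No profitable deviation — NE.
(Amend, Abstain): Faction A can switch to No (47 → 82). Not NE.
(Amend, Amend): Faction A can switch to Abstain (75 → 92). Not NE.
(Delay, Delay): Faction A gets 50, best alternative 45; Faction B gets 96, best alternative 82. No profitable deviation — NE.
(The remaining 4 profiles each have a profitable deviation by the same check.)

Pure-strategy Nash equilibria: (Amend, No); (Delay, Delay)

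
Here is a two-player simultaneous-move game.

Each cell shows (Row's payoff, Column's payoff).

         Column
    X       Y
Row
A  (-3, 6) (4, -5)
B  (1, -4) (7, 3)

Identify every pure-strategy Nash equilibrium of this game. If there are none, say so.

Row against X: payoffs -3, 1 → best response B.
Row against Y: payoffs 4, 7 → best response B.
Column against A: payoffs 6, -5 → best response X.
Column against B: payoffs -4, 3 → best response Y.
Mutual best responses: (B, Y).

The unique pure-strategy Nash equilibrium is (B, Y).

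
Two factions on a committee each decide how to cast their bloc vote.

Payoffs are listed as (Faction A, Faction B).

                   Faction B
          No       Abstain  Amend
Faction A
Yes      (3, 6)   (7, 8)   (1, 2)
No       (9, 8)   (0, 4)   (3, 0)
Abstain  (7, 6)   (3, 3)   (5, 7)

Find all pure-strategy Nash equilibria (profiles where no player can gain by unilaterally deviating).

(Yes, No): Faction A can switch to No (3 → 9). Not NE.
(Yes, Abstain): Faction A gets 7, best alternative 3; Faction B gets 8, best alternative 6. No profitable deviation — NE.
(Yes, Amend): Faction A can switch to No (1 → 3). Not NE.
(No, No): Faction A gets 9, best alternative 7; Faction B gets 8, best alternative 4. No profitable deviation — NE.
(No, Abstain): Faction A can switch to Yes (0 → 7). Not NE.
(No, Amend): Faction A can switch to Abstain (3 → 5). Not NE.
(Abstain, No): Faction A can switch to No (7 → 9). Not NE.
(Abstain, Abstain): Faction A can switch to Yes (3 → 7). Not NE.
(Abstain, Amend): Faction A gets 5, best alternative 3; Faction B gets 7, best alternative 6. No profitable deviation — NE.

Pure-strategy Nash equilibria: (Yes, Abstain); (No, No); (Abstain, Amend)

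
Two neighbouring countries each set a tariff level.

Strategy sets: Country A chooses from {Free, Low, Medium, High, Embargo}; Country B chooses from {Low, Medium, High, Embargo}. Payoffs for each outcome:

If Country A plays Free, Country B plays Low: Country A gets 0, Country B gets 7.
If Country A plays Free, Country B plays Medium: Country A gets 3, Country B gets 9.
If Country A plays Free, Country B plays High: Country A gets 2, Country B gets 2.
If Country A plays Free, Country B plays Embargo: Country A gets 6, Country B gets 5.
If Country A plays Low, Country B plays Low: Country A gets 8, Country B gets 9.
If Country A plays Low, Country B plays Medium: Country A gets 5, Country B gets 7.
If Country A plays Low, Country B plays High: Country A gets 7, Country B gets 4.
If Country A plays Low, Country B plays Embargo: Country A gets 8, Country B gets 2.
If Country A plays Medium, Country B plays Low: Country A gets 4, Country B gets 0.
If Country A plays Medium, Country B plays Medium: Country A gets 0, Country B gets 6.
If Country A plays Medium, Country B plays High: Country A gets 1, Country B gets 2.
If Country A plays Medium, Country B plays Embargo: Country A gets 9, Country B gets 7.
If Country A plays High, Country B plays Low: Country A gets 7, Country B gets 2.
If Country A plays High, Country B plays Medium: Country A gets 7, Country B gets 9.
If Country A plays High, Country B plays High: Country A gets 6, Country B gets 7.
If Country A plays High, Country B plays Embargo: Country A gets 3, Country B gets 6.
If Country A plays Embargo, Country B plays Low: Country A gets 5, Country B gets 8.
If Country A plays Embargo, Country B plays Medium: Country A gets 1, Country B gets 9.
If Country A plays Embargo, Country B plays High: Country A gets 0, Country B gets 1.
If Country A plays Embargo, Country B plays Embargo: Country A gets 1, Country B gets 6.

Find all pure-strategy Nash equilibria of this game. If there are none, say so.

The pure Nash equilibria are (Low, Low), (Medium, Embargo), (High, Medium).

Country A against Low: payoffs 0, 8, 4, 7, 5 → best response Low.
Country A against Medium: payoffs 3, 5, 0, 7, 1 → best response High.
Country A against High: payoffs 2, 7, 1, 6, 0 → best response Low.
Country A against Embargo: payoffs 6, 8, 9, 3, 1 → best response Medium.
Country B against Free: payoffs 7, 9, 2, 5 → best response Medium.
Country B against Low: payoffs 9, 7, 4, 2 → best response Low.
Country B against Medium: payoffs 0, 6, 2, 7 → best response Embargo.
Country B against High: payoffs 2, 9, 7, 6 → best response Medium.
Country B against Embargo: payoffs 8, 9, 1, 6 → best response Medium.
Mutual best responses: (Low, Low); (Medium, Embargo); (High, Medium).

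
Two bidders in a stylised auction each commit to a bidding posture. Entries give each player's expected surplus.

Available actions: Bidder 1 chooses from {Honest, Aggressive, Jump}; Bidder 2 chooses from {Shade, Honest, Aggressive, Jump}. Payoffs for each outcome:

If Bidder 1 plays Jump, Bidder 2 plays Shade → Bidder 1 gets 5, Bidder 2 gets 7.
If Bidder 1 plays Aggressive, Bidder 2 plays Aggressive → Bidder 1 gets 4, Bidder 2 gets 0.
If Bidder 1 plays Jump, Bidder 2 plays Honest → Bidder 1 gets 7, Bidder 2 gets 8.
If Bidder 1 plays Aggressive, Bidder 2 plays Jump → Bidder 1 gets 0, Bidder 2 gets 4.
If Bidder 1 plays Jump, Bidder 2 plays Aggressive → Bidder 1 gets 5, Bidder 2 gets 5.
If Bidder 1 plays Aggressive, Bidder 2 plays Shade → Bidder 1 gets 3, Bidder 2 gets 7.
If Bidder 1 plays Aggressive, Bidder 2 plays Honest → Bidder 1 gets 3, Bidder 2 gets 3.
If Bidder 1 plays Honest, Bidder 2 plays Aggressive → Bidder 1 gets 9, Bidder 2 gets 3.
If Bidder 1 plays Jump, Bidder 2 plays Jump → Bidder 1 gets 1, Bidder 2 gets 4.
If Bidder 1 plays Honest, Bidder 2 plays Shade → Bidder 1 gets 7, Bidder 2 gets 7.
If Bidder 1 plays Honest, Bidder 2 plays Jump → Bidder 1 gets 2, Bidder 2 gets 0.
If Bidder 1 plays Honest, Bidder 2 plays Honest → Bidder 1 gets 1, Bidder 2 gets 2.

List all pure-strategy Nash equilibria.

(Honest, Shade) and (Jump, Honest)

Check each profile: it is a Nash equilibrium iff no player can strictly gain by switching unilaterally.
(Honest, Shade): Bidder 1 gets 7, best alternative 5; Bidder 2 gets 7, best alternative 3. No profitable deviation — NE.
(Honest, Honest): Bidder 1 can switch to Aggressive (1 → 3). Not NE.
(Honest, Aggressive): Bidder 2 can switch to Shade (3 → 7). Not NE.
(Honest, Jump): Bidder 2 can switch to Shade (0 → 7). Not NE.
(Aggressive, Shade): Bidder 1 can switch to Honest (3 → 7). Not NE.
(Aggressive, Honest): Bidder 1 can switch to Jump (3 → 7). Not NE.
(Aggressive, Aggressive): Bidder 1 can switch to Honest (4 → 9). Not NE.
(Aggressive, Jump): Bidder 1 can switch to Honest (0 → 2). Not NE.
(Jump, Shade): Bidder 1 can switch to Honest (5 → 7). Not NE.
(Jump, Honest): Bidder 1 gets 7, best alternative 3; Bidder 2 gets 8, best alternative 7. No profitable deviation — NE.
(Jump, Aggressive): Bidder 1 can switch to Honest (5 → 9). Not NE.
(Jump, Jump): Bidder 1 can switch to Honest (1 → 2). Not NE.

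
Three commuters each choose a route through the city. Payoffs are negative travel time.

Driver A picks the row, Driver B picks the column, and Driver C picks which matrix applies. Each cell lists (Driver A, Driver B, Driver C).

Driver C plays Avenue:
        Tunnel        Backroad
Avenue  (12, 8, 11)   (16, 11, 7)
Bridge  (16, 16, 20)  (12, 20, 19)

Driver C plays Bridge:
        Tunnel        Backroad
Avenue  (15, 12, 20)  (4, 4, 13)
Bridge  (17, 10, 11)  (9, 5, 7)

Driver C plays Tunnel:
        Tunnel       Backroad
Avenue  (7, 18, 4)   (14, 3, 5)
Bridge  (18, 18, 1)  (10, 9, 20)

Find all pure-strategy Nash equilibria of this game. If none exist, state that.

No pure-strategy Nash equilibrium.

For each strategy profile, look for a profitable unilateral deviation.
(Avenue, Tunnel, Avenue): Driver A can switch to Bridge (12 → 16). Not NE.
(Avenue, Tunnel, Bridge): Driver A can switch to Bridge (15 → 17). Not NE.
(Avenue, Tunnel, Tunnel): Driver A can switch to Bridge (7 → 18). Not NE.
(Avenue, Backroad, Avenue): Driver C can switch to Bridge (7 → 13). Not NE.
(Avenue, Backroad, Bridge): Driver A can switch to Bridge (4 → 9). Not NE.
(Avenue, Backroad, Tunnel): Driver B can switch to Tunnel (3 → 18). Not NE.
(Bridge, Tunnel, Avenue): Driver B can switch to Backroad (16 → 20). Not NE.
(Bridge, Tunnel, Bridge): Driver C can switch to Avenue (11 → 20). Not NE.
(Bridge, Tunnel, Tunnel): Driver C can switch to Avenue (1 → 20). Not NE.
(Bridge, Backroad, Avenue): Driver A can switch to Avenue (12 → 16). Not NE.
(The remaining 2 profiles each have a profitable deviation by the same check.)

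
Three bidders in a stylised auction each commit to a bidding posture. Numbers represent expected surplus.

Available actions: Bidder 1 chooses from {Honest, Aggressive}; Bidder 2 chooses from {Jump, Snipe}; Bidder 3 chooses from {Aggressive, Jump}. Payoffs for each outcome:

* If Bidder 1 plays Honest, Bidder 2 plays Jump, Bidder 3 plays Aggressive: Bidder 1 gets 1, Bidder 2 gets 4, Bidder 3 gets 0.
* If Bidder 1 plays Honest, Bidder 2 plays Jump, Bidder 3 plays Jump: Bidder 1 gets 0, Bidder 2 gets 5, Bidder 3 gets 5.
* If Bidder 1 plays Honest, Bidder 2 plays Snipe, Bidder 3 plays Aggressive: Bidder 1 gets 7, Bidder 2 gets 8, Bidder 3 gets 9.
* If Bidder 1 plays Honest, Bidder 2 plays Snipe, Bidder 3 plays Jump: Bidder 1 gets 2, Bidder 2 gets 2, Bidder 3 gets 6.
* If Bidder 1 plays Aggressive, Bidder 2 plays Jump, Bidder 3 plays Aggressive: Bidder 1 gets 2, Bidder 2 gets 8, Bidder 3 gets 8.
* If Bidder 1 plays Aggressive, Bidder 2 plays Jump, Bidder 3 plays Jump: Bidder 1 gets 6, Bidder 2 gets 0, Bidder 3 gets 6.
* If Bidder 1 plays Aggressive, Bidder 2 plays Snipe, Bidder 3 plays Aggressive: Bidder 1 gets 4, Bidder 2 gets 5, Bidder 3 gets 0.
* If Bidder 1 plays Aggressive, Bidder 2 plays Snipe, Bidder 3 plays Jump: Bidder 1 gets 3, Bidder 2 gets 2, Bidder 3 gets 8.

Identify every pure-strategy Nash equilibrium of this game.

Pure-strategy Nash equilibria: (Honest, Snipe, Aggressive); (Aggressive, Jump, Aggressive); (Aggressive, Snipe, Jump)

Bidder 1 against (Jump, Aggressive): payoffs 1, 2 → best response Aggressive.
Bidder 1 against (Jump, Jump): payoffs 0, 6 → best response Aggressive.
Bidder 1 against (Snipe, Aggressive): payoffs 7, 4 → best response Honest.
Bidder 1 against (Snipe, Jump): payoffs 2, 3 → best response Aggressive.
Bidder 2 against (Honest, Aggressive): payoffs 4, 8 → best response Snipe.
Bidder 2 against (Honest, Jump): payoffs 5, 2 → best response Jump.
Bidder 2 against (Aggressive, Aggressive): payoffs 8, 5 → best response Jump.
Bidder 2 against (Aggressive, Jump): payoffs 0, 2 → best response Snipe.
Bidder 3 against (Honest, Jump): payoffs 0, 5 → best response Jump.
Bidder 3 against (Honest, Snipe): payoffs 9, 6 → best response Aggressive.
Bidder 3 against (Aggressive, Jump): payoffs 8, 6 → best response Aggressive.
Bidder 3 against (Aggressive, Snipe): payoffs 0, 8 → best response Jump.
Mutual best responses: (Honest, Snipe, Aggressive); (Aggressive, Jump, Aggressive); (Aggressive, Snipe, Jump).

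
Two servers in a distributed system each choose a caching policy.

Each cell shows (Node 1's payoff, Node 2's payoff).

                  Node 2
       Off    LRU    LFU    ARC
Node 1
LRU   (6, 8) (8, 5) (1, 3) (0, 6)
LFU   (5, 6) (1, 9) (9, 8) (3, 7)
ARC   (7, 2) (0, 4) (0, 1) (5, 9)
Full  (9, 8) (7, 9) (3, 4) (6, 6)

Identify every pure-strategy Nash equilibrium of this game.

Node 1 against Off: payoffs 6, 5, 7, 9 → best response Full.
Node 1 against LRU: payoffs 8, 1, 0, 7 → best response LRU.
Node 1 against LFU: payoffs 1, 9, 0, 3 → best response LFU.
Node 1 against ARC: payoffs 0, 3, 5, 6 → best response Full.
Node 2 against LRU: payoffs 8, 5, 3, 6 → best response Off.
Node 2 against LFU: payoffs 6, 9, 8, 7 → best response LRU.
Node 2 against ARC: payoffs 2, 4, 1, 9 → best response ARC.
Node 2 against Full: payoffs 8, 9, 4, 6 → best response LRU.
No profile is a mutual best response for all players.

There is no pure-strategy Nash equilibrium.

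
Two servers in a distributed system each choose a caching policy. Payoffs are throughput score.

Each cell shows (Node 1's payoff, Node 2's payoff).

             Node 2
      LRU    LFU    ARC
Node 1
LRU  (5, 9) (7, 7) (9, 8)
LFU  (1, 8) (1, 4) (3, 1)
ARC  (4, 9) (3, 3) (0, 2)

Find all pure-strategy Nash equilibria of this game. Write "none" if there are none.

(LRU, LRU): Node 1 gets 5, best alternative 4; Node 2 gets 9, best alternative 8. No profitable deviation — NE.
(LRU, LFU): Node 2 can switch to LRU (7 → 9). Not NE.
(LRU, ARC): Node 2 can switch to LRU (8 → 9). Not NE.
(LFU, LRU): Node 1 can switch to LRU (1 → 5). Not NE.
(LFU, LFU): Node 1 can switch to LRU (1 → 7). Not NE.
(LFU, ARC): Node 1 can switch to LRU (3 → 9). Not NE.
(ARC, LRU): Node 1 can switch to LRU (4 → 5). Not NE.
(ARC, LFU): Node 1 can switch to LRU (3 → 7). Not NE.
(ARC, ARC): Node 1 can switch to LRU (0 → 9). Not NE.

(LRU, LRU)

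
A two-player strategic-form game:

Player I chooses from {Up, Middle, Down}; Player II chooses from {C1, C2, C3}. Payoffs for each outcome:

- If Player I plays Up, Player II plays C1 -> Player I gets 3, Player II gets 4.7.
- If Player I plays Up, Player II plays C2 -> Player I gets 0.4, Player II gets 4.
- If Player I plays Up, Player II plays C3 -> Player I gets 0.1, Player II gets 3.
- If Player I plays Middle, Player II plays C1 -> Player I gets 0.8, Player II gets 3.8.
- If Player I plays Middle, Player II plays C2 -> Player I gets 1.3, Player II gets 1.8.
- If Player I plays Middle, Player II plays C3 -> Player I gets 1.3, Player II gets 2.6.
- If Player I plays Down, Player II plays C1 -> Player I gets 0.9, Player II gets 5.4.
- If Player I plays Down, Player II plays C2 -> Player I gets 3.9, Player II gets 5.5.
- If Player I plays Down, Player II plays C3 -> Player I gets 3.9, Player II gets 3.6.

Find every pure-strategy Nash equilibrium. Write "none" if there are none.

The pure Nash equilibria are (Up, C1) and (Down, C2).

Player I against C1: payoffs 3, 0.8, 0.9 → best response Up.
Player I against C2: payoffs 0.4, 1.3, 3.9 → best response Down.
Player I against C3: payoffs 0.1, 1.3, 3.9 → best response Down.
Player II against Up: payoffs 4.7, 4, 3 → best response C1.
Player II against Middle: payoffs 3.8, 1.8, 2.6 → best response C1.
Player II against Down: payoffs 5.4, 5.5, 3.6 → best response C2.
Mutual best responses: (Up, C1); (Down, C2).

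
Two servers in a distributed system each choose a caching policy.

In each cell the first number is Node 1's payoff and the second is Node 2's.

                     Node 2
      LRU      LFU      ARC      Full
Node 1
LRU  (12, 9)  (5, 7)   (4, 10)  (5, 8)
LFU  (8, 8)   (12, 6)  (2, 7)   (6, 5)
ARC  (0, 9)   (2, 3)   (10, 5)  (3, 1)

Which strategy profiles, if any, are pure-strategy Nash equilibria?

Node 1 against LRU: payoffs 12, 8, 0 → best response LRU.
Node 1 against LFU: payoffs 5, 12, 2 → best response LFU.
Node 1 against ARC: payoffs 4, 2, 10 → best response ARC.
Node 1 against Full: payoffs 5, 6, 3 → best response LFU.
Node 2 against LRU: payoffs 9, 7, 10, 8 → best response ARC.
Node 2 against LFU: payoffs 8, 6, 7, 5 → best response LRU.
Node 2 against ARC: payoffs 9, 3, 5, 1 → best response LRU.
No profile is a mutual best response for all players.

No pure-strategy Nash equilibrium.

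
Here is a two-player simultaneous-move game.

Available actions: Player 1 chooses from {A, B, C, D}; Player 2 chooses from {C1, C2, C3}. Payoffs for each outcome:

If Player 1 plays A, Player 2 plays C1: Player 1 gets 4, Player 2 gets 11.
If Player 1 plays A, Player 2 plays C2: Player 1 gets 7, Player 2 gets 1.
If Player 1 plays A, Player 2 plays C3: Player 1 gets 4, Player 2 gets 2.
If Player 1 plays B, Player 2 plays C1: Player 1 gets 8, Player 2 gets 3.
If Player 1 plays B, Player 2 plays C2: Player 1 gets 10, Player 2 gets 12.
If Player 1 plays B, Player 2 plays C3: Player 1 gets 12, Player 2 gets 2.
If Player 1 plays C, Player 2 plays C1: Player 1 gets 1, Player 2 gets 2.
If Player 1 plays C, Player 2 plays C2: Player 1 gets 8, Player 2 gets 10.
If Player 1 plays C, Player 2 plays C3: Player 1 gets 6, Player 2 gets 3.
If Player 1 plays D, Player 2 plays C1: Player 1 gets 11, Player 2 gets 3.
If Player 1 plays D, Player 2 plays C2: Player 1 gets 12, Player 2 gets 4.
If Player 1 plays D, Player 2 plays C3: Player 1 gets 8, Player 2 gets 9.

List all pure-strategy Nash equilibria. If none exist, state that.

No pure-strategy Nash equilibrium.

(A, C1): Player 1 can switch to B (4 → 8). Not NE.
(A, C2): Player 1 can switch to B (7 → 10). Not NE.
(A, C3): Player 1 can switch to B (4 → 12). Not NE.
(B, C1): Player 1 can switch to D (8 → 11). Not NE.
(B, C2): Player 1 can switch to D (10 → 12). Not NE.
(B, C3): Player 2 can switch to C1 (2 → 3). Not NE.
(C, C1): Player 1 can switch to A (1 → 4). Not NE.
(C, C2): Player 1 can switch to B (8 → 10). Not NE.
(C, C3): Player 1 can switch to B (6 → 12). Not NE.
(D, C1): Player 2 can switch to C2 (3 → 4). Not NE.
(D, C2): Player 2 can switch to C3 (4 → 9). Not NE.
(D, C3): Player 1 can switch to B (8 → 12). Not NE.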